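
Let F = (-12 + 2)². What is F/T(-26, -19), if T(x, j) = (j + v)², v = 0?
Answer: 100/361 ≈ 0.27701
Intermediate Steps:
T(x, j) = j² (T(x, j) = (j + 0)² = j²)
F = 100 (F = (-10)² = 100)
F/T(-26, -19) = 100/((-19)²) = 100/361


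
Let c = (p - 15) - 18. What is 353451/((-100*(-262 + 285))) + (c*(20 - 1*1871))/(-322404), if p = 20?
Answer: -2375195023/15448525 ≈ -153.75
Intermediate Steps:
c = -13 (c = (20 - 15) - 18 = 5 - 18 = -13)
353451/((-100*(-262 + 285))) + (c*(20 - 1*1871))/(-322404) = 353451/((-100*(-262 + 285))) - 13*(20 - 1*1871)/(-322404) = 353451/((-100*23)) - 13*(20 - 1871)*(-1/322404) = 353451/(-2300) - 13*(-1851)*(-1/322404) = 353451*(-1/2300) + 24063*(-1/322404) = -353451/2300 - 8021/107468 = -2375195023/15448525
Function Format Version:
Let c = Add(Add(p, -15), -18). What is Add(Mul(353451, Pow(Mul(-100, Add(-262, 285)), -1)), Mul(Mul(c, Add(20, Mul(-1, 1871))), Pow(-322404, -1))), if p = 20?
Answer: Rational(-2375195023, 15448525) ≈ -153.75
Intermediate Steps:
c = -13 (c = Add(Add(20, -15), -18) = Add(5, -18) = -13)
Add(Mul(353451, Pow(Mul(-100, Add(-262, 285)), -1)), Mul(Mul(c, Add(20, Mul(-1, 1871))), Pow(-322404, -1))) = Add(Mul(353451, Pow(Mul(-100, Add(-262, 285)), -1)), Mul(Mul(-13, Add(20, Mul(-1, 1871))), Pow(-322404, -1))) = Add(Mul(353451, Pow(Mul(-100, 23), -1)), Mul(Mul(-13, Add(20, -1871)), Rational(-1, 322404))) = Add(Mul(353451, Pow(-2300, -1)), Mul(Mul(-13, -1851), Rational(-1, 322404))) = Add(Mul(353451, Rational(-1, 2300)), Mul(24063, Rational(-1, 322404))) = Add(Rational(-353451, 2300), Rational(-8021, 107468)) = Rational(-2375195023, 15448525)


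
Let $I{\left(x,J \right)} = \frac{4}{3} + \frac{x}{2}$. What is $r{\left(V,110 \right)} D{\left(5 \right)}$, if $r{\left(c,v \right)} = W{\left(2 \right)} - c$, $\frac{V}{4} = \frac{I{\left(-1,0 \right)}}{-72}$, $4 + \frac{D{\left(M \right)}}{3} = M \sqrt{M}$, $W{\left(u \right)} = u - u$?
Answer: $- \frac{5}{9} + \frac{25 \sqrt{5}}{36} \approx 0.99727$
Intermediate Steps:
$W{\left(u \right)} = 0$
$I{\left(x,J \right)} = \frac{4}{3} + \frac{x}{2}$ ($I{\left(x,J \right)} = 4 \cdot \frac{1}{3} + x \frac{1}{2} = \frac{4}{3} + \frac{x}{2}$)
$D{\left(M \right)} = -12 + 3 M^{\frac{3}{2}}$ ($D{\left(M \right)} = -12 + 3 M \sqrt{M} = -12 + 3 M^{\frac{3}{2}}$)
$V = - \frac{5}{108}$ ($V = 4 \frac{\frac{4}{3} + \frac{1}{2} \left(-1\right)}{-72} = 4 \left(\frac{4}{3} - \frac{1}{2}\right) \left(- \frac{1}{72}\right) = 4 \cdot \frac{5}{6} \left(- \frac{1}{72}\right) = 4 \left(- \frac{5}{432}\right) = - \frac{5}{108} \approx -0.046296$)
$r{\left(c,v \right)} = - c$ ($r{\left(c,v \right)} = 0 - c = - c$)
$r{\left(V,110 \right)} D{\left(5 \right)} = \left(-1\right) \left(- \frac{5}{108}\right) \left(-12 + 3 \cdot 5^{\frac{3}{2}}\right) = \frac{5 \left(-12 + 3 \cdot 5 \sqrt{5}\right)}{108} = \frac{5 \left(-12 + 15 \sqrt{5}\right)}{108} = - \frac{5}{9} + \frac{25 \sqrt{5}}{36}$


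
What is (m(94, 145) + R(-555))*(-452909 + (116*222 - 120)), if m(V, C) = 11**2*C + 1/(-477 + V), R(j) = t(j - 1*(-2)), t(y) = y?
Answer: -2780690942995/383 ≈ -7.2603e+9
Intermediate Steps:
R(j) = 2 + j (R(j) = j - 1*(-2) = j + 2 = 2 + j)
m(V, C) = 1/(-477 + V) + 121*C (m(V, C) = 121*C + 1/(-477 + V) = 1/(-477 + V) + 121*C)
(m(94, 145) + R(-555))*(-452909 + (116*222 - 120)) = ((1 - 57717*145 + 121*145*94)/(-477 + 94) + (2 - 555))*(-452909 + (116*222 - 120)) = ((1 - 8368965 + 1649230)/(-383) - 553)*(-452909 + (25752 - 120)) = (-1/383*(-6719734) - 553)*(-452909 + 25632) = (6719734/383 - 553)*(-427277) = (6507935/383)*(-427277) = -2780690942995/383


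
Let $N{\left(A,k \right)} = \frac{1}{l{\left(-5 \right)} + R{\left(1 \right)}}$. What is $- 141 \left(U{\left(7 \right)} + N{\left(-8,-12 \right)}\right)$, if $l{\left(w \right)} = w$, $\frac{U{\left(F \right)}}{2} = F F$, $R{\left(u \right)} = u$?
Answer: $- \frac{55131}{4} \approx -13783.0$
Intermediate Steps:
$U{\left(F \right)} = 2 F^{2}$ ($U{\left(F \right)} = 2 F F = 2 F^{2}$)
$N{\left(A,k \right)} = - \frac{1}{4}$ ($N{\left(A,k \right)} = \frac{1}{-5 + 1} = \frac{1}{-4} = - \frac{1}{4}$)
$- 141 \left(U{\left(7 \right)} + N{\left(-8,-12 \right)}\right) = - 141 \left(2 \cdot 7^{2} - \frac{1}{4}\right) = - 141 \left(2 \cdot 49 - \frac{1}{4}\right) = - 141 \left(98 - \frac{1}{4}\right) = \left(-141\right) \frac{391}{4} = - \frac{55131}{4}$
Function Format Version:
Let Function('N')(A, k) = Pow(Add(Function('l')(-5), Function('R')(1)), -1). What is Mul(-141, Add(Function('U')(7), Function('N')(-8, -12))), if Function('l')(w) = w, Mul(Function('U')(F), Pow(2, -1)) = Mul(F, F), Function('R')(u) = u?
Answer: Rational(-55131, 4) ≈ -13783.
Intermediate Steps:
Function('U')(F) = Mul(2, Pow(F, 2)) (Function('U')(F) = Mul(2, Mul(F, F)) = Mul(2, Pow(F, 2)))
Function('N')(A, k) = Rational(-1, 4) (Function('N')(A, k) = Pow(Add(-5, 1), -1) = Pow(-4, -1) = Rational(-1, 4))
Mul(-141, Add(Function('U')(7), Function('N')(-8, -12))) = Mul(-141, Add(Mul(2, Pow(7, 2)), Rational(-1, 4))) = Mul(-141, Add(Mul(2, 49), Rational(-1, 4))) = Mul(-141, Add(98, Rational(-1, 4))) = Mul(-141, Rational(391, 4)) = Rational(-55131, 4)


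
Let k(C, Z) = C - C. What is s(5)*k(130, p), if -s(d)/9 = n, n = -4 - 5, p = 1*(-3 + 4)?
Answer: 0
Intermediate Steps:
p = 1 (p = 1*1 = 1)
k(C, Z) = 0
n = -9
s(d) = 81 (s(d) = -9*(-9) = 81)
s(5)*k(130, p) = 81*0 = 0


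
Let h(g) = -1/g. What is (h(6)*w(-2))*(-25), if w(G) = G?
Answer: -25/3 ≈ -8.3333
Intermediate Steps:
(h(6)*w(-2))*(-25) = (-1/6*(-2))*(-25) = (-1*⅙*(-2))*(-25) = -⅙*(-2)*(-25) = (⅓)*(-25) = -25/3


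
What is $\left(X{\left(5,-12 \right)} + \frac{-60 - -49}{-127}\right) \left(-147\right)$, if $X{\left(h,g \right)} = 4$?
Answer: $- \frac{76293}{127} \approx -600.73$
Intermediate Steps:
$\left(X{\left(5,-12 \right)} + \frac{-60 - -49}{-127}\right) \left(-147\right) = \left(4 + \frac{-60 - -49}{-127}\right) \left(-147\right) = \left(4 + \left(-60 + 49\right) \left(- \frac{1}{127}\right)\right) \left(-147\right) = \left(4 - - \frac{11}{127}\right) \left(-147\right) = \left(4 + \frac{11}{127}\right) \left(-147\right) = \frac{519}{127} \left(-147\right) = - \frac{76293}{127}$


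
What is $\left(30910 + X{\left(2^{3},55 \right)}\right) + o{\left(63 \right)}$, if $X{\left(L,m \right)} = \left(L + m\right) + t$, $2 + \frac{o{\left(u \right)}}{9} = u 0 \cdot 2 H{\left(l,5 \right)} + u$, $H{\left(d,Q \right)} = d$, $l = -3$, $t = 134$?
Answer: $31656$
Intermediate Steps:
$o{\left(u \right)} = -18 + 9 u$ ($o{\left(u \right)} = -18 + 9 \left(u 0 \cdot 2 \left(-3\right) + u\right) = -18 + 9 \left(u 0 \left(-3\right) + u\right) = -18 + 9 \left(u 0 + u\right) = -18 + 9 \left(0 + u\right) = -18 + 9 u$)
$X{\left(L,m \right)} = 134 + L + m$ ($X{\left(L,m \right)} = \left(L + m\right) + 134 = 134 + L + m$)
$\left(30910 + X{\left(2^{3},55 \right)}\right) + o{\left(63 \right)} = \left(30910 + \left(134 + 2^{3} + 55\right)\right) + \left(-18 + 9 \cdot 63\right) = \left(30910 + \left(134 + 8 + 55\right)\right) + \left(-18 + 567\right) = \left(30910 + 197\right) + 549 = 31107 + 549 = 31656$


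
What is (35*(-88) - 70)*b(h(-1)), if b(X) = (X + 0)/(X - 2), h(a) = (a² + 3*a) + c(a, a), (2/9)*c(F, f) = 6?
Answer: -78750/23 ≈ -3423.9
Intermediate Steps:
c(F, f) = 27 (c(F, f) = (9/2)*6 = 27)
h(a) = 27 + a² + 3*a (h(a) = (a² + 3*a) + 27 = 27 + a² + 3*a)
b(X) = X/(-2 + X)
(35*(-88) - 70)*b(h(-1)) = (35*(-88) - 70)*((27 + (-1)² + 3*(-1))/(-2 + (27 + (-1)² + 3*(-1)))) = (-3080 - 70)*((27 + 1 - 3)/(-2 + (27 + 1 - 3))) = -78750/(-2 + 25) = -78750/23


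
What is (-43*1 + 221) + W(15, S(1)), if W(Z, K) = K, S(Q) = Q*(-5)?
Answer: 173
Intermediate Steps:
S(Q) = -5*Q
(-43*1 + 221) + W(15, S(1)) = (-43*1 + 221) - 5*1 = (-43 + 221) - 5 = 178 - 5 = 173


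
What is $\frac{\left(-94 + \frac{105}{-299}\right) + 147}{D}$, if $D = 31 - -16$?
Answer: $\frac{15742}{14053} \approx 1.1202$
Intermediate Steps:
$D = 47$ ($D = 31 + 16 = 47$)
$\frac{\left(-94 + \frac{105}{-299}\right) + 147}{D} = \frac{\left(-94 + \frac{105}{-299}\right) + 147}{47} = \left(\left(-94 + 105 \left(- \frac{1}{299}\right)\right) + 147\right) \frac{1}{47} = \left(\left(-94 - \frac{105}{299}\right) + 147\right) \frac{1}{47} = \left(- \frac{28211}{299} + 147\right) \frac{1}{47} = \frac{15742}{299} \cdot \frac{1}{47} = \frac{15742}{14053}$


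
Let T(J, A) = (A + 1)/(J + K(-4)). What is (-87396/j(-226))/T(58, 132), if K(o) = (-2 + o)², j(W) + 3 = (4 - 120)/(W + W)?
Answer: 464160156/20615 ≈ 22516.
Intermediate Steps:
j(W) = -3 - 58/W (j(W) = -3 + (4 - 120)/(W + W) = -3 - 116*1/(2*W) = -3 - 58/W)
T(J, A) = (1 + A)/(36 + J) (T(J, A) = (A + 1)/(J + (-2 - 4)²) = (1 + A)/(J + (-6)²) = (1 + A)/(J + 36) = (1 + A)/(36 + J))
(-87396/j(-226))/T(58, 132) = (-87396/(-3 - 58/(-226)))/(((1 + 132)/(36 + 58))) = (-87396/(-3 - 58*(-1/226)))/((133/94)) = (-87396/(-3 + 29/113))/(((1/94)*133)) = (-87396/(-310/113))/(133/94) = -87396*(-113/310)*(94/133) = (4937874/155)*(94/133) = 464160156/20615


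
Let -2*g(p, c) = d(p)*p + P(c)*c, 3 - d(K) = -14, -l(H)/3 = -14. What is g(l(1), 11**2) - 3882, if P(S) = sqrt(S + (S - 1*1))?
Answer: -4239 - 121*sqrt(241)/2 ≈ -5178.2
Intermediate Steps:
l(H) = 42 (l(H) = -3*(-14) = 42)
P(S) = sqrt(-1 + 2*S) (P(S) = sqrt(S + (S - 1)) = sqrt(S + (-1 + S)) = sqrt(-1 + 2*S))
d(K) = 17 (d(K) = 3 - 1*(-14) = 3 + 14 = 17)
g(p, c) = -17*p/2 - c*sqrt(-1 + 2*c)/2 (g(p, c) = -(17*p + sqrt(-1 + 2*c)*c)/2 = -(17*p + c*sqrt(-1 + 2*c))/2 = -17*p/2 - c*sqrt(-1 + 2*c)/2)
g(l(1), 11**2) - 3882 = (-17/2*42 - 1/2*11**2*sqrt(-1 + 2*11**2)) - 3882 = (-357 - 1/2*121*sqrt(-1 + 2*121)) - 3882 = (-357 - 1/2*121*sqrt(-1 + 242)) - 3882 = (-357 - 1/2*121*sqrt(241)) - 3882 = (-357 - 121*sqrt(241)/2) - 3882 = -4239 - 121*sqrt(241)/2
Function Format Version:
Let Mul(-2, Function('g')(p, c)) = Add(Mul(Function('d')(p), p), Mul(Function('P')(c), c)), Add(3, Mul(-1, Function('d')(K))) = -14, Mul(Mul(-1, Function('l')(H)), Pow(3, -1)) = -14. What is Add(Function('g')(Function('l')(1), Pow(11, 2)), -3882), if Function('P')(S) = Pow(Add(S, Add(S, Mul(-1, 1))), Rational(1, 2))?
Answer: Add(-4239, Mul(Rational(-121, 2), Pow(241, Rational(1, 2)))) ≈ -5178.2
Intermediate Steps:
Function('l')(H) = 42 (Function('l')(H) = Mul(-3, -14) = 42)
Function('P')(S) = Pow(Add(-1, Mul(2, S)), Rational(1, 2)) (Function('P')(S) = Pow(Add(S, Add(S, -1)), Rational(1, 2)) = Pow(Add(S, Add(-1, S)), Rational(1, 2)) = Pow(Add(-1, Mul(2, S)), Rational(1, 2)))
Function('d')(K) = 17 (Function('d')(K) = Add(3, Mul(-1, -14)) = Add(3, 14) = 17)
Function('g')(p, c) = Add(Mul(Rational(-17, 2), p), Mul(Rational(-1, 2), c, Pow(Add(-1, Mul(2, c)), Rational(1, 2)))) (Function('g')(p, c) = Mul(Rational(-1, 2), Add(Mul(17, p), Mul(Pow(Add(-1, Mul(2, c)), Rational(1, 2)), c))) = Mul(Rational(-1, 2), Add(Mul(17, p), Mul(c, Pow(Add(-1, Mul(2, c)), Rational(1, 2))))) = Add(Mul(Rational(-17, 2), p), Mul(Rational(-1, 2), c, Pow(Add(-1, Mul(2, c)), Rational(1, 2)))))
Add(Function('g')(Function('l')(1), Pow(11, 2)), -3882) = Add(Add(Mul(Rational(-17, 2), 42), Mul(Rational(-1, 2), Pow(11, 2), Pow(Add(-1, Mul(2, Pow(11, 2))), Rational(1, 2)))), -3882) = Add(Add(-357, Mul(Rational(-1, 2), 121, Pow(Add(-1, Mul(2, 121)), Rational(1, 2)))), -3882) = Add(Add(-357, Mul(Rational(-1, 2), 121, Pow(Add(-1, 242), Rational(1, 2)))), -3882) = Add(Add(-357, Mul(Rational(-1, 2), 121, Pow(241, Rational(1, 2)))), -3882) = Add(Add(-357, Mul(Rational(-121, 2), Pow(241, Rational(1, 2)))), -3882) = Add(-4239, Mul(Rational(-121, 2), Pow(241, Rational(1, 2))))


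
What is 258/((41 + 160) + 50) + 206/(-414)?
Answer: 27553/51957 ≈ 0.53030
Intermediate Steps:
258/((41 + 160) + 50) + 206/(-414) = 258/(201 + 50) + 206*(-1/414) = 258/251 - 103/207 = 27553/51957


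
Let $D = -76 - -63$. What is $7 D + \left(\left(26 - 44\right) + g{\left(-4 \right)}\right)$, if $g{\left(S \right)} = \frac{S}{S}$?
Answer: $-108$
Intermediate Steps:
$g{\left(S \right)} = 1$
$D = -13$ ($D = -76 + 63 = -13$)
$7 D + \left(\left(26 - 44\right) + g{\left(-4 \right)}\right) = 7 \left(-13\right) + \left(\left(26 - 44\right) + 1\right) = -91 + \left(-18 + 1\right) = -91 - 17 = -108$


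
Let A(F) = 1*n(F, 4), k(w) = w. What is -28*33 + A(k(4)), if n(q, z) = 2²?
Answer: -920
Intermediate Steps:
n(q, z) = 4
A(F) = 4 (A(F) = 1*4 = 4)
-28*33 + A(k(4)) = -28*33 + 4 = -924 + 4 = -920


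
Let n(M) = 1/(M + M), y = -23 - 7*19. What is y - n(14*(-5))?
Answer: -21839/140 ≈ -155.99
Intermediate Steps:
y = -156 (y = -23 - 133 = -156)
n(M) = 1/(2*M)
y - n(14*(-5)) = -156 - 1/(2*(14*(-5))) = -156 - 1/(2*(-70)) = -156 - (-1)/(2*70) = -156 - 1*(-1/140) = -156 + 1/140 = -21839/140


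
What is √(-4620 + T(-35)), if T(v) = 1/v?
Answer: I*√5659535/35 ≈ 67.971*I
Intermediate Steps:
√(-4620 + T(-35)) = √(-4620 + 1/(-35)) = √(-4620 - 1/35) = √(-161701/35) = I*√5659535/35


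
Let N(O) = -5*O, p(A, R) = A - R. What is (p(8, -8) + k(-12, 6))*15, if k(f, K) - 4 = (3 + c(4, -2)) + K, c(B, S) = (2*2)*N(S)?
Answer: 1035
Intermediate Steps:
c(B, S) = -20*S (c(B, S) = (2*2)*(-5*S) = 4*(-5*S) = -20*S)
k(f, K) = 47 + K (k(f, K) = 4 + ((3 - 20*(-2)) + K) = 4 + ((3 + 40) + K) = 4 + (43 + K) = 47 + K)
(p(8, -8) + k(-12, 6))*15 = ((8 - 1*(-8)) + (47 + 6))*15 = ((8 + 8) + 53)*15 = (16 + 53)*15 = 69*15 = 1035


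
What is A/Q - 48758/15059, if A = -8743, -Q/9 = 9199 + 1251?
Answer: -404911733/128754450 ≈ -3.1448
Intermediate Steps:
Q = -94050 (Q = -9*(9199 + 1251) = -9*10450 = -94050)
A/Q - 48758/15059 = -8743/(-94050) - 48758/15059 = -8743*(-1/94050) - 48758*1/15059 = 8743/94050 - 48758/15059 = -404911733/128754450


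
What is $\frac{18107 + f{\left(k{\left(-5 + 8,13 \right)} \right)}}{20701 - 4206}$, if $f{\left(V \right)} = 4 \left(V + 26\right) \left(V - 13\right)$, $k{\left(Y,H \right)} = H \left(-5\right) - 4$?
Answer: $\frac{32211}{16495} \approx 1.9528$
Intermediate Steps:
$k{\left(Y,H \right)} = -4 - 5 H$ ($k{\left(Y,H \right)} = - 5 H - 4 = -4 - 5 H$)
$f{\left(V \right)} = 4 \left(-13 + V\right) \left(26 + V\right)$ ($f{\left(V \right)} = 4 \left(26 + V\right) \left(-13 + V\right) = 4 \left(-13 + V\right) \left(26 + V\right)$)
$\frac{18107 + f{\left(k{\left(-5 + 8,13 \right)} \right)}}{20701 - 4206} = \frac{18107 + \left(-1352 + 4 \left(-4 - 65\right)^{2} + 52 \left(-4 - 65\right)\right)}{20701 - 4206} = \frac{18107 + \left(-1352 + 4 \left(-4 - 65\right)^{2} + 52 \left(-4 - 65\right)\right)}{16495} = \left(18107 + \left(-1352 + 4 \left(-69\right)^{2} + 52 \left(-69\right)\right)\right) \frac{1}{16495} = \left(18107 - -14104\right) \frac{1}{16495} = \left(18107 + 14104\right) \frac{1}{16495} = 32211 \cdot \frac{1}{16495} = \frac{32211}{16495}$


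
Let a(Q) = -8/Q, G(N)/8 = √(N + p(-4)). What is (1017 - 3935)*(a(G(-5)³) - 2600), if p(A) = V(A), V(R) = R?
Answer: 7586800 + 1459*I/864 ≈ 7.5868e+6 + 1.6887*I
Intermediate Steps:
p(A) = A
G(N) = 8*√(-4 + N) (G(N) = 8*√(N - 4) = 8*√(-4 + N))
(1017 - 3935)*(a(G(-5)³) - 2600) = (1017 - 3935)*(-8*1/(512*(-4 - 5)^(3/2)) - 2600) = -2918*(-8*I/13824 - 2600) = -2918*(-I/1728 - 2600) = -2918*(-2600 - I/1728) = 7586800 + 1459*I/864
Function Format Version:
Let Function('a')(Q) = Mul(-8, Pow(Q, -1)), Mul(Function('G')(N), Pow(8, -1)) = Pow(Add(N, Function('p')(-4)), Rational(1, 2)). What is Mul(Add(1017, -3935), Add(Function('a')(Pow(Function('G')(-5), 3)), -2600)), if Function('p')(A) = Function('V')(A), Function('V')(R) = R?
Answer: Add(7586800, Mul(Rational(1459, 864), I)) ≈ Add(7.5868e+6, Mul(1.6887, I))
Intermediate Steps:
Function('p')(A) = A
Function('G')(N) = Mul(8, Pow(Add(-4, N), Rational(1, 2))) (Function('G')(N) = Mul(8, Pow(Add(N, -4), Rational(1, 2))) = Mul(8, Pow(Add(-4, N), Rational(1, 2))))
Mul(Add(1017, -3935), Add(Function('a')(Pow(Function('G')(-5), 3)), -2600)) = Mul(Add(1017, -3935), Add(Mul(-8, Pow(Pow(Mul(8, Pow(Add(-4, -5), Rational(1, 2))), 3), -1)), -2600)) = Mul(-2918, Add(Mul(-8, Pow(Pow(Mul(8, Pow(-9, Rational(1, 2))), 3), -1)), -2600)) = Mul(-2918, Add(Mul(-8, Pow(Pow(Mul(8, Mul(3, I)), 3), -1)), -2600)) = Mul(-2918, Add(Mul(-8, Pow(Pow(Mul(24, I), 3), -1)), -2600)) = Mul(-2918, Add(Mul(-8, Pow(Mul(-13824, I), -1)), -2600)) = Mul(-2918, Add(Mul(-8, Mul(Rational(1, 13824), I)), -2600)) = Mul(-2918, Add(Mul(Rational(-1, 1728), I), -2600)) = Mul(-2918, Add(-2600, Mul(Rational(-1, 1728), I))) = Add(7586800, Mul(Rational(1459, 864), I))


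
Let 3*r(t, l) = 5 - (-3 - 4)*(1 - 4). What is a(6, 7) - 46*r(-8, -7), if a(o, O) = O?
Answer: 757/3 ≈ 252.33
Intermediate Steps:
r(t, l) = -16/3 (r(t, l) = (5 - (-3 - 4)*(1 - 4))/3 = (5 - (-7)*(-3))/3 = (5 - 1*21)/3 = (5 - 21)/3 = (⅓)*(-16) = -16/3)
a(6, 7) - 46*r(-8, -7) = 7 - 46*(-16/3) = 7 + 736/3 = 757/3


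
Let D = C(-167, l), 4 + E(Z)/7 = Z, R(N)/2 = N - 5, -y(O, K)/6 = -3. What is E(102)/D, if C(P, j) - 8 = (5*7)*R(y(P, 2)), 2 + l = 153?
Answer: 343/459 ≈ 0.74728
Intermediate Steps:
y(O, K) = 18 (y(O, K) = -6*(-3) = 18)
l = 151 (l = -2 + 153 = 151)
R(N) = -10 + 2*N (R(N) = 2*(N - 5) = 2*(-5 + N) = -10 + 2*N)
C(P, j) = 918 (C(P, j) = 8 + (5*7)*(-10 + 2*18) = 8 + 35*(-10 + 36) = 8 + 35*26 = 8 + 910 = 918)
E(Z) = -28 + 7*Z
D = 918
E(102)/D = (-28 + 7*102)/918 = (-28 + 714)*(1/918) = 686*(1/918) = 343/459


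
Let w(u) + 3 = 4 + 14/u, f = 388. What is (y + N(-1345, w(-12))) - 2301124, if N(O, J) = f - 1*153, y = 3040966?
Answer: 740077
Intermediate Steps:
w(u) = 1 + 14/u (w(u) = -3 + (4 + 14/u) = 1 + 14/u)
N(O, J) = 235 (N(O, J) = 388 - 1*153 = 388 - 153 = 235)
(y + N(-1345, w(-12))) - 2301124 = (3040966 + 235) - 2301124 = 3041201 - 2301124 = 740077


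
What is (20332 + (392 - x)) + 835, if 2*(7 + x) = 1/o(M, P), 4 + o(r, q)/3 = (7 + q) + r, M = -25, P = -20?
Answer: 5434633/252 ≈ 21566.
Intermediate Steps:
o(r, q) = 9 + 3*q + 3*r (o(r, q) = -12 + 3*((7 + q) + r) = -12 + 3*(7 + q + r) = -12 + (21 + 3*q + 3*r) = 9 + 3*q + 3*r)
x = -1765/252 (x = -7 + 1/(2*(9 + 3*(-20) + 3*(-25))) = -7 + 1/(2*(9 - 60 - 75)) = -7 + (½)/(-126) = -7 + (½)*(-1/126) = -7 - 1/252 = -1765/252 ≈ -7.0040)
(20332 + (392 - x)) + 835 = (20332 + (392 - 1*(-1765/252))) + 835 = (20332 + (392 + 1765/252)) + 835 = (20332 + 100549/252) + 835 = 5224213/252 + 835 = 5434633/252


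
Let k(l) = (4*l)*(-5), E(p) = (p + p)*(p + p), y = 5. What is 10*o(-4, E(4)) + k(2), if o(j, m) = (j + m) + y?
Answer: 610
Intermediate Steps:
E(p) = 4*p**2 (E(p) = (2*p)*(2*p) = 4*p**2)
o(j, m) = 5 + j + m (o(j, m) = (j + m) + 5 = 5 + j + m)
k(l) = -20*l
10*o(-4, E(4)) + k(2) = 10*(5 - 4 + 4*4**2) - 20*2 = 10*(5 - 4 + 4*16) - 40 = 10*(5 - 4 + 64) - 40 = 10*65 - 40 = 650 - 40 = 610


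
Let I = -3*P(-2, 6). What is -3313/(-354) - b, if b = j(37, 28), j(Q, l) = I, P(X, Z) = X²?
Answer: 7561/354 ≈ 21.359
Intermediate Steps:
I = -12 (I = -3*(-2)² = -3*4 = -12)
j(Q, l) = -12
b = -12
-3313/(-354) - b = -3313/(-354) - 1*(-12) = -3313*(-1/354) + 12 = 3313/354 + 12 = 7561/354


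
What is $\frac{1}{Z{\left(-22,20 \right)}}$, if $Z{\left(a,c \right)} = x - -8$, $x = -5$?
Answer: $\frac{1}{3} \approx 0.33333$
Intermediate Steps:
$Z{\left(a,c \right)} = 3$ ($Z{\left(a,c \right)} = -5 - -8 = -5 + 8 = 3$)
$\frac{1}{Z{\left(-22,20 \right)}} = \frac{1}{3}$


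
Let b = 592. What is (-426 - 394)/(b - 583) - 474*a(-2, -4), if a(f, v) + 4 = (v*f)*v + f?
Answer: 161288/9 ≈ 17921.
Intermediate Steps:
a(f, v) = -4 + f + f*v**2 (a(f, v) = -4 + ((v*f)*v + f) = -4 + ((f*v)*v + f) = -4 + (f*v**2 + f) = -4 + (f + f*v**2) = -4 + f + f*v**2)
(-426 - 394)/(b - 583) - 474*a(-2, -4) = (-426 - 394)/(592 - 583) - 474*(-4 - 2 - 2*(-4)**2) = -820/9 - 474*(-4 - 2 - 2*16) = -820*1/9 - 474*(-4 - 2 - 32) = -820/9 - 474*(-38) = -820/9 + 18012 = 161288/9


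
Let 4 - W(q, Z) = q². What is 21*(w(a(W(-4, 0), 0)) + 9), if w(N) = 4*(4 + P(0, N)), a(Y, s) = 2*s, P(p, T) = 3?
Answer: 777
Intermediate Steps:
W(q, Z) = 4 - q²
w(N) = 28 (w(N) = 4*(4 + 3) = 4*7 = 28)
21*(w(a(W(-4, 0), 0)) + 9) = 21*(28 + 9) = 21*37 = 777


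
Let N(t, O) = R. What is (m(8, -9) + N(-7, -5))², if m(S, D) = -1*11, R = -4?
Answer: 225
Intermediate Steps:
N(t, O) = -4
m(S, D) = -11
(m(8, -9) + N(-7, -5))² = (-11 - 4)² = (-15)² = 225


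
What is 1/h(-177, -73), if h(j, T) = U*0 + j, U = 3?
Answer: -1/177 ≈ -0.0056497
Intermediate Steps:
h(j, T) = j (h(j, T) = 3*0 + j = 0 + j = j)
1/h(-177, -73) = 1/(-177) = -1/177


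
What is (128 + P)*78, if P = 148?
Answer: 21528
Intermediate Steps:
(128 + P)*78 = (128 + 148)*78 = 276*78 = 21528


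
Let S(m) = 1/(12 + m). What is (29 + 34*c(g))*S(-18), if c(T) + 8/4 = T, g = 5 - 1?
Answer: -97/6 ≈ -16.167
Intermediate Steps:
g = 4
c(T) = -2 + T
(29 + 34*c(g))*S(-18) = (29 + 34*(-2 + 4))/(12 - 18) = (29 + 34*2)/(-6) = (29 + 68)*(-⅙) = 97*(-⅙) = -97/6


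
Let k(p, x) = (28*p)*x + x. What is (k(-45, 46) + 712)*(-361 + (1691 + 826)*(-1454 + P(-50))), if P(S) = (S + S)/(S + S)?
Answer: 209219861524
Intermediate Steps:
P(S) = 1 (P(S) = (2*S)/((2*S)) = (2*S)*(1/(2*S)) = 1)
k(p, x) = x + 28*p*x (k(p, x) = 28*p*x + x = x + 28*p*x)
(k(-45, 46) + 712)*(-361 + (1691 + 826)*(-1454 + P(-50))) = (46*(1 + 28*(-45)) + 712)*(-361 + (1691 + 826)*(-1454 + 1)) = (46*(1 - 1260) + 712)*(-361 + 2517*(-1453)) = (46*(-1259) + 712)*(-361 - 3657201) = (-57914 + 712)*(-3657562) = -57202*(-3657562) = 209219861524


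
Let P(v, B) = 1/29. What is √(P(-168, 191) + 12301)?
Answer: √10345170/29 ≈ 110.91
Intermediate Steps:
P(v, B) = 1/29
√(P(-168, 191) + 12301) = √(1/29 + 12301) = √(356730/29) = √10345170/29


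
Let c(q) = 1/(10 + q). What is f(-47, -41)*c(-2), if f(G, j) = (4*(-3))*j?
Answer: 123/2 ≈ 61.500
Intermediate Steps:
f(G, j) = -12*j
f(-47, -41)*c(-2) = (-12*(-41))/(10 - 2) = 492/8 = 492*(⅛) = 123/2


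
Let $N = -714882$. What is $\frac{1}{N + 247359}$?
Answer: $- \frac{1}{467523} \approx -2.1389 \cdot 10^{-6}$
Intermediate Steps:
$\frac{1}{N + 247359} = \frac{1}{-714882 + 247359} = \frac{1}{-467523} = - \frac{1}{467523}$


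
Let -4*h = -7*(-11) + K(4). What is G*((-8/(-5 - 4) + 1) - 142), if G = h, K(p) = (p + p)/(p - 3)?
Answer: 107185/36 ≈ 2977.4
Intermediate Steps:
K(p) = 2*p/(-3 + p) (K(p) = (2*p)/(-3 + p) = 2*p/(-3 + p))
h = -85/4 (h = -(-7*(-11) + 2*4/(-3 + 4))/4 = -(77 + 2*4/1)/4 = -(77 + 2*4*1)/4 = -(77 + 8)/4 = -1/4*85 = -85/4 ≈ -21.250)
G = -85/4 ≈ -21.250
G*((-8/(-5 - 4) + 1) - 142) = -85*((-8/(-5 - 4) + 1) - 142)/4 = -85*((-8/(-9) + 1) - 142)/4 = -85*((-1/9*(-8) + 1) - 142)/4 = -85*((8/9 + 1) - 142)/4 = -85*(17/9 - 142)/4 = -85/4*(-1261/9) = 107185/36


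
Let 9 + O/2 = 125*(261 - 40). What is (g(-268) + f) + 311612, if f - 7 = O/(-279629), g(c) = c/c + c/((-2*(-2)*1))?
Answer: 87119198605/279629 ≈ 3.1155e+5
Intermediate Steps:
O = 55232 (O = -18 + 2*(125*(261 - 40)) = -18 + 2*(125*221) = -18 + 2*27625 = -18 + 55250 = 55232)
g(c) = 1 + c/4 (g(c) = 1 + c/((4*1)) = 1 + c/4)
f = 1902171/279629 (f = 7 + 55232/(-279629) = 7 + 55232*(-1/279629) = 7 - 55232/279629 = 1902171/279629 ≈ 6.8025)
(g(-268) + f) + 311612 = ((1 + (¼)*(-268)) + 1902171/279629) + 311612 = ((1 - 67) + 1902171/279629) + 311612 = (-66 + 1902171/279629) + 311612 = -16553343/279629 + 311612 = 87119198605/279629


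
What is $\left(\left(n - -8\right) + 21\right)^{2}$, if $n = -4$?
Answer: $625$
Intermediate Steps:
$\left(\left(n - -8\right) + 21\right)^{2} = \left(\left(-4 - -8\right) + 21\right)^{2} = \left(\left(-4 + 8\right) + 21\right)^{2} = \left(4 + 21\right)^{2} = 25^{2} = 625$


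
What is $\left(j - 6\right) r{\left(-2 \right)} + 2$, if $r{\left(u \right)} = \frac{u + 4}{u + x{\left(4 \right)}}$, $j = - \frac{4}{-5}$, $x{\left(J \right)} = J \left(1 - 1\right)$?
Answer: $\frac{36}{5} \approx 7.2$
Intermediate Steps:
$x{\left(J \right)} = 0$ ($x{\left(J \right)} = J 0 = 0$)
$j = \frac{4}{5}$ ($j = \left(-4\right) \left(- \frac{1}{5}\right) = \frac{4}{5} \approx 0.8$)
$r{\left(u \right)} = \frac{4 + u}{u}$ ($r{\left(u \right)} = \frac{u + 4}{u + 0} = \frac{4 + u}{u}$)
$\left(j - 6\right) r{\left(-2 \right)} + 2 = \left(\frac{4}{5} - 6\right) \frac{4 - 2}{-2} + 2 = \left(\frac{4}{5} - 6\right) \left(\left(- \frac{1}{2}\right) 2\right) + 2 = \left(- \frac{26}{5}\right) \left(-1\right) + 2 = \frac{26}{5} + 2 = \frac{36}{5}$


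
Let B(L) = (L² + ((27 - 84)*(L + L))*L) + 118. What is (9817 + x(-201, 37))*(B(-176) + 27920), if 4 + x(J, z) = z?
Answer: -34201662500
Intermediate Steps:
B(L) = 118 - 113*L² (B(L) = (L² + (-114*L)*L) + 118 = (L² - 114*L²) + 118 = -113*L² + 118 = 118 - 113*L²)
x(J, z) = -4 + z
(9817 + x(-201, 37))*(B(-176) + 27920) = (9817 + (-4 + 37))*((118 - 113*(-176)²) + 27920) = (9817 + 33)*((118 - 113*30976) + 27920) = 9850*((118 - 3500288) + 27920) = 9850*(-3500170 + 27920) = 9850*(-3472250) = -34201662500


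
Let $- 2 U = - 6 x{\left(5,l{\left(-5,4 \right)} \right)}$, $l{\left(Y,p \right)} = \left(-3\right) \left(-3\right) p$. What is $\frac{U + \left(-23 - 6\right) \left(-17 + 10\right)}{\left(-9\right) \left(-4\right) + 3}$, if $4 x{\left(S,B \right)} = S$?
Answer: $\frac{827}{156} \approx 5.3013$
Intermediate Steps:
$l{\left(Y,p \right)} = 9 p$
$x{\left(S,B \right)} = \frac{S}{4}$
$U = \frac{15}{4}$ ($U = - \frac{\left(-6\right) \frac{1}{4} \cdot 5}{2} = - \frac{\left(-6\right) \frac{5}{4}}{2} = \left(- \frac{1}{2}\right) \left(- \frac{15}{2}\right) = \frac{15}{4} \approx 3.75$)
$\frac{U + \left(-23 - 6\right) \left(-17 + 10\right)}{\left(-9\right) \left(-4\right) + 3} = \frac{\frac{15}{4} + \left(-23 - 6\right) \left(-17 + 10\right)}{\left(-9\right) \left(-4\right) + 3} = \frac{\frac{15}{4} - -203}{36 + 3} = \frac{\frac{15}{4} + 203}{39} = \frac{827}{4} \cdot \frac{1}{39} = \frac{827}{156}$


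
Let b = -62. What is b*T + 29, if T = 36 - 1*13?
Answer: -1397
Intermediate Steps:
T = 23 (T = 36 - 13 = 23)
b*T + 29 = -62*23 + 29 = -1426 + 29 = -1397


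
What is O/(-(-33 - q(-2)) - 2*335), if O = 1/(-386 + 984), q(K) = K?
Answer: -1/382122 ≈ -2.6170e-6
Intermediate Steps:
O = 1/598 ≈ 0.0016722
O/(-(-33 - q(-2)) - 2*335) = (1/598)/(-(-33 - 1*(-2)) - 2*335) = (1/598)/(-(-33 + 2) - 670) = (1/598)/(-1*(-31) - 670) = (1/598)/(31 - 670) = (1/598)/(-639) = -1/639*1/598 = -1/382122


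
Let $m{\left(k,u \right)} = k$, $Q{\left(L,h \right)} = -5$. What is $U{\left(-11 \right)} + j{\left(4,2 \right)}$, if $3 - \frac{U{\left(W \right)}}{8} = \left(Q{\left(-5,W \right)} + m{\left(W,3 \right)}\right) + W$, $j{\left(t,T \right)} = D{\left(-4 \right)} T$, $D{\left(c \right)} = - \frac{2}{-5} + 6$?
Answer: $\frac{1264}{5} \approx 252.8$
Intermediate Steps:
$D{\left(c \right)} = \frac{32}{5}$ ($D{\left(c \right)} = \left(-2\right) \left(- \frac{1}{5}\right) + 6 = \frac{2}{5} + 6 = \frac{32}{5}$)
$j{\left(t,T \right)} = \frac{32 T}{5}$
$U{\left(W \right)} = 64 - 16 W$ ($U{\left(W \right)} = 24 - 8 \left(\left(-5 + W\right) + W\right) = 24 - 8 \left(-5 + 2 W\right) = 24 - \left(-40 + 16 W\right) = 64 - 16 W$)
$U{\left(-11 \right)} + j{\left(4,2 \right)} = \left(64 - -176\right) + \frac{32}{5} \cdot 2 = \left(64 + 176\right) + \frac{64}{5} = 240 + \frac{64}{5} = \frac{1264}{5}$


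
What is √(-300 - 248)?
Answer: 2*I*√137 ≈ 23.409*I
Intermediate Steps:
√(-300 - 248) = √(-548) = 2*I*√137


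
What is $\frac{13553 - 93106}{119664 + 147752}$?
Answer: $- \frac{79553}{267416} \approx -0.29749$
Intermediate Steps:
$\frac{13553 - 93106}{119664 + 147752} = - \frac{79553}{267416}$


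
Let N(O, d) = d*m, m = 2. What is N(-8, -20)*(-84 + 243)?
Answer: -6360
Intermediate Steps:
N(O, d) = 2*d (N(O, d) = d*2 = 2*d)
N(-8, -20)*(-84 + 243) = (2*(-20))*(-84 + 243) = -40*159 = -6360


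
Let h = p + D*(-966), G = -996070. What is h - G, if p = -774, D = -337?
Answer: 1320838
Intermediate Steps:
h = 324768 (h = -774 - 337*(-966) = -774 + 325542 = 324768)
h - G = 324768 - 1*(-996070) = 324768 + 996070 = 1320838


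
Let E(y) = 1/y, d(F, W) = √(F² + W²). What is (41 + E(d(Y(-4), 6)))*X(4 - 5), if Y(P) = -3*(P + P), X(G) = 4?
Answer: 164 + 2*√17/51 ≈ 164.16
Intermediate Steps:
Y(P) = -6*P
(41 + E(d(Y(-4), 6)))*X(4 - 5) = (41 + 1/(√((-6*(-4))² + 6²)))*4 = (41 + 1/(√(24² + 36)))*4 = (41 + 1/(√(576 + 36)))*4 = (41 + 1/(√612))*4 = (41 + 1/(6*√17))*4 = (41 + √17/102)*4 = 164 + 2*√17/51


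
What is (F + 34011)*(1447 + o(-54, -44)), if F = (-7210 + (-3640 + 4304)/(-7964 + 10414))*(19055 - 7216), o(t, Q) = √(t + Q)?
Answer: -151239591662969/1225 - 104519413727*I*√2/175 ≈ -1.2346e+11 - 8.4464e+8*I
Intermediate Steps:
o(t, Q) = √(Q + t)
F = -104561077202/1225 (F = (-7210 + 664/2450)*11839 = (-7210 + 664*(1/2450))*11839 = (-7210 + 332/1225)*11839 = -8831918/1225*11839 = -104561077202/1225 ≈ -8.5356e+7)
(F + 34011)*(1447 + o(-54, -44)) = (-104561077202/1225 + 34011)*(1447 + √(-44 - 54)) = -104519413727*(1447 + √(-98))/1225 = -104519413727*(1447 + 7*I*√2)/1225 = -151239591662969/1225 - 104519413727*I*√2/175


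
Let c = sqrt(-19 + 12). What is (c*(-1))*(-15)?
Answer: 15*I*sqrt(7) ≈ 39.686*I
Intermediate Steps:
c = I*sqrt(7) (c = sqrt(-7) = I*sqrt(7) ≈ 2.6458*I)
(c*(-1))*(-15) = ((I*sqrt(7))*(-1))*(-15) = -I*sqrt(7)*(-15) = 15*I*sqrt(7)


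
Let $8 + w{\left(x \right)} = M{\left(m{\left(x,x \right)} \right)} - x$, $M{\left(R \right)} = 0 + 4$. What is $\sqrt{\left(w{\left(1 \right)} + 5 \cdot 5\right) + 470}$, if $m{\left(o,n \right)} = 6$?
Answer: $7 \sqrt{10} \approx 22.136$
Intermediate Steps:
$M{\left(R \right)} = 4$
$w{\left(x \right)} = -4 - x$ ($w{\left(x \right)} = -8 - \left(-4 + x\right) = -4 - x$)
$\sqrt{\left(w{\left(1 \right)} + 5 \cdot 5\right) + 470} = \sqrt{\left(\left(-4 - 1\right) + 5 \cdot 5\right) + 470} = \sqrt{\left(\left(-4 - 1\right) + 25\right) + 470} = \sqrt{\left(-5 + 25\right) + 470} = \sqrt{20 + 470} = \sqrt{490} = 7 \sqrt{10}$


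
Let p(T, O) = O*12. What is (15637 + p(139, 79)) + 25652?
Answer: 42237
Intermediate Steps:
p(T, O) = 12*O
(15637 + p(139, 79)) + 25652 = (15637 + 12*79) + 25652 = (15637 + 948) + 25652 = 16585 + 25652 = 42237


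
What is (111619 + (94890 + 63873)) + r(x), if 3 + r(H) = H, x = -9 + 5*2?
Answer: 270380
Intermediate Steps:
x = 1 (x = -9 + 10 = 1)
r(H) = -3 + H
(111619 + (94890 + 63873)) + r(x) = (111619 + (94890 + 63873)) + (-3 + 1) = (111619 + 158763) - 2 = 270382 - 2 = 270380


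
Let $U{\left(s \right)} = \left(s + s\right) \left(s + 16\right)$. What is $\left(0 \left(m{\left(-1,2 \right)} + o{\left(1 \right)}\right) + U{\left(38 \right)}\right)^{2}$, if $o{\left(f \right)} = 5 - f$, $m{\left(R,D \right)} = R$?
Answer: $16842816$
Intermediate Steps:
$U{\left(s \right)} = 2 s \left(16 + s\right)$
$\left(0 \left(m{\left(-1,2 \right)} + o{\left(1 \right)}\right) + U{\left(38 \right)}\right)^{2} = \left(0 \left(-1 + \left(5 - 1\right)\right) + 2 \cdot 38 \left(16 + 38\right)\right)^{2} = \left(0 \left(-1 + \left(5 - 1\right)\right) + 2 \cdot 38 \cdot 54\right)^{2} = \left(0 \left(-1 + 4\right) + 4104\right)^{2} = \left(0 \cdot 3 + 4104\right)^{2} = \left(0 + 4104\right)^{2} = 4104^{2} = 16842816$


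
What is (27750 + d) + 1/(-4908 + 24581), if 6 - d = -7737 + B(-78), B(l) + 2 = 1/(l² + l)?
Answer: 4193948555143/118156038 ≈ 35495.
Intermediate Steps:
B(l) = -2 + 1/(l + l²) (B(l) = -2 + 1/(l² + l) = -2 + 1/(l + l²))
d = 46516469/6006 (d = 6 - (-7737 + (1 - 2*(-78) - 2*(-78)²)/((-78)*(1 - 78))) = 6 - (-7737 - 1/78*(1 + 156 - 2*6084)/(-77)) = 6 - (-7737 - 1/78*(-1/77)*(1 + 156 - 12168)) = 6 - (-7737 - 1/78*(-1/77)*(-12011)) = 6 - (-7737 - 12011/6006) = 6 - 1*(-46480433/6006) = 6 + 46480433/6006 = 46516469/6006 ≈ 7745.0)
(27750 + d) + 1/(-4908 + 24581) = (27750 + 46516469/6006) + 1/(-4908 + 24581) = 213182969/6006 + 1/19673 = 4193948555143/118156038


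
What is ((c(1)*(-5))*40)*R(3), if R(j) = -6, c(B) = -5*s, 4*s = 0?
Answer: 0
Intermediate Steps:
s = 0 (s = (1/4)*0 = 0)
c(B) = 0 (c(B) = -5*0 = 0)
((c(1)*(-5))*40)*R(3) = ((0*(-5))*40)*(-6) = (0*40)*(-6) = 0*(-6) = 0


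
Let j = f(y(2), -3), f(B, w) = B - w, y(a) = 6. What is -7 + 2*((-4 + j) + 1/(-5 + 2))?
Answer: 7/3 ≈ 2.3333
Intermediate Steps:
j = 9 (j = 6 - 1*(-3) = 6 + 3 = 9)
-7 + 2*((-4 + j) + 1/(-5 + 2)) = -7 + 2*((-4 + 9) + 1/(-5 + 2)) = -7 + 2*(5 + 1/(-3)) = -7 + 2*(5 - ⅓) = -7 + 2*(14/3) = -7 + 28/3 = 7/3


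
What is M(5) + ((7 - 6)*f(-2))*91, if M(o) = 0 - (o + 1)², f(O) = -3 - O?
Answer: -127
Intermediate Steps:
M(o) = -(1 + o)² (M(o) = 0 - (1 + o)² = -(1 + o)²)
M(5) + ((7 - 6)*f(-2))*91 = -(1 + 5)² + ((7 - 6)*(-3 - 1*(-2)))*91 = -1*6² + (1*(-3 + 2))*91 = -1*36 + (1*(-1))*91 = -36 - 1*91 = -36 - 91 = -127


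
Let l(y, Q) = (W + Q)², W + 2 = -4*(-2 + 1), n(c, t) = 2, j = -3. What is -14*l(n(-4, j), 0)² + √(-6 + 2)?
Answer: -224 + 2*I ≈ -224.0 + 2.0*I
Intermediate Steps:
W = 2 (W = -2 - 4*(-2 + 1) = -2 - 4*(-1) = -2 + 4 = 2)
l(y, Q) = (2 + Q)²
-14*l(n(-4, j), 0)² + √(-6 + 2) = -14*(2 + 0)⁴ + √(-6 + 2) = -14*(2²)² + √(-4) = -14*4² + 2*I = -14*16 + 2*I = -224 + 2*I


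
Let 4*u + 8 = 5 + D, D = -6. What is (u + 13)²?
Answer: 1849/16 ≈ 115.56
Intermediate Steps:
u = -9/4 (u = -2 + (5 - 6)/4 = -2 + (¼)*(-1) = -2 - ¼ = -9/4 ≈ -2.2500)
(u + 13)² = (-9/4 + 13)² = (43/4)² = 1849/16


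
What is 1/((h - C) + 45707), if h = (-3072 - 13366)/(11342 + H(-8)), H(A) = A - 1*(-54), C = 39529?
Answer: 5694/35169313 ≈ 0.00016190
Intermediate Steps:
H(A) = 54 + A (H(A) = A + 54 = 54 + A)
h = -8219/5694 (h = (-3072 - 13366)/(11342 + (54 - 8)) = -16438/(11342 + 46) = -16438/11388 = -16438*1/11388 = -8219/5694 ≈ -1.4434)
1/((h - C) + 45707) = 1/((-8219/5694 - 1*39529) + 45707) = 1/((-8219/5694 - 39529) + 45707) = 1/(-225086345/5694 + 45707) = 1/(35169313/5694) = 5694/35169313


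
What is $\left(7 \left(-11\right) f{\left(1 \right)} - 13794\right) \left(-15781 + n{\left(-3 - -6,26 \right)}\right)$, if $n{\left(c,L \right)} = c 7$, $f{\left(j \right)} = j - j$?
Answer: $217393440$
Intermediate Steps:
$f{\left(j \right)} = 0$
$n{\left(c,L \right)} = 7 c$
$\left(7 \left(-11\right) f{\left(1 \right)} - 13794\right) \left(-15781 + n{\left(-3 - -6,26 \right)}\right) = \left(7 \left(-11\right) 0 - 13794\right) \left(-15781 + 7 \left(-3 - -6\right)\right) = \left(\left(-77\right) 0 - 13794\right) \left(-15781 + 7 \left(-3 + 6\right)\right) = \left(0 - 13794\right) \left(-15781 + 7 \cdot 3\right) = - 13794 \left(-15781 + 21\right) = \left(-13794\right) \left(-15760\right) = 217393440$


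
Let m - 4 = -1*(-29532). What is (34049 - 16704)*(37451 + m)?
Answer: 1161889515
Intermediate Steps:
m = 29536 (m = 4 - 1*(-29532) = 4 + 29532 = 29536)
(34049 - 16704)*(37451 + m) = (34049 - 16704)*(37451 + 29536) = 17345*66987 = 1161889515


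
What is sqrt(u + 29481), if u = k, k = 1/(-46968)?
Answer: sqrt(16258720073394)/23484 ≈ 171.70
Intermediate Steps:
k = -1/46968 ≈ -2.1291e-5
u = -1/46968 ≈ -2.1291e-5
sqrt(u + 29481) = sqrt(-1/46968 + 29481) = sqrt(1384663607/46968) = sqrt(16258720073394)/23484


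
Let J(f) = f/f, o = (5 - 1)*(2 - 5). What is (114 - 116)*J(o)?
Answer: -2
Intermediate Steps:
o = -12 (o = 4*(-3) = -12)
J(f) = 1
(114 - 116)*J(o) = (114 - 116)*1 = -2*1 = -2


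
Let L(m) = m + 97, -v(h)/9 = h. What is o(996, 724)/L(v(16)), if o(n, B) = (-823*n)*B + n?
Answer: 593467596/47 ≈ 1.2627e+7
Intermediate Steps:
v(h) = -9*h
L(m) = 97 + m
o(n, B) = n - 823*B*n (o(n, B) = -823*B*n + n = n - 823*B*n)
o(996, 724)/L(v(16)) = (996*(1 - 823*724))/(97 - 9*16) = (996*(1 - 595852))/(97 - 144) = (996*(-595851))/(-47) = -593467596*(-1/47) = 593467596/47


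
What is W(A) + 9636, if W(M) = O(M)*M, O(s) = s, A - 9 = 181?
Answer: 45736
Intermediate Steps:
A = 190 (A = 9 + 181 = 190)
W(M) = M**2 (W(M) = M*M = M**2)
W(A) + 9636 = 190**2 + 9636 = 36100 + 9636 = 45736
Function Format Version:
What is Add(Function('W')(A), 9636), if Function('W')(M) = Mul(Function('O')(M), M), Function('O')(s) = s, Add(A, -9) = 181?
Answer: 45736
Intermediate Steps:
A = 190 (A = Add(9, 181) = 190)
Function('W')(M) = Pow(M, 2) (Function('W')(M) = Mul(M, M) = Pow(M, 2))
Add(Function('W')(A), 9636) = Add(Pow(190, 2), 9636) = Add(36100, 9636) = 45736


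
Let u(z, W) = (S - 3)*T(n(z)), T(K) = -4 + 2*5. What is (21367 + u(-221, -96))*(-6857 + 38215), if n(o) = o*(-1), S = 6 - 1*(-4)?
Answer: 671343422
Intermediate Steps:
S = 10 (S = 6 + 4 = 10)
n(o) = -o
T(K) = 6 (T(K) = -4 + 10 = 6)
u(z, W) = 42 (u(z, W) = (10 - 3)*6 = 7*6 = 42)
(21367 + u(-221, -96))*(-6857 + 38215) = (21367 + 42)*(-6857 + 38215) = 21409*31358 = 671343422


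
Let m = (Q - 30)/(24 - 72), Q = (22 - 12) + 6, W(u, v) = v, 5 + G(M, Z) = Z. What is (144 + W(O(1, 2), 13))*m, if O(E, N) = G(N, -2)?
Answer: 1099/24 ≈ 45.792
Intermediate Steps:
G(M, Z) = -5 + Z
O(E, N) = -7 (O(E, N) = -5 - 2 = -7)
Q = 16 (Q = 10 + 6 = 16)
m = 7/24 (m = (16 - 30)/(24 - 72) = -14/(-48) = -14*(-1/48) = 7/24 ≈ 0.29167)
(144 + W(O(1, 2), 13))*m = (144 + 13)*(7/24) = 157*(7/24) = 1099/24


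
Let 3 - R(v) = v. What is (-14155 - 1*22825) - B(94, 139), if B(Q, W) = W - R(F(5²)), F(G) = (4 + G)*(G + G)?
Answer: -38566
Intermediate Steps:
F(G) = 2*G*(4 + G) (F(G) = (4 + G)*(2*G) = 2*G*(4 + G))
R(v) = 3 - v
B(Q, W) = 1447 + W (B(Q, W) = W - (3 - 2*5²*(4 + 5²)) = W - (3 - 2*25*(4 + 25)) = W - (3 - 2*25*29) = W - (3 - 1*1450) = W - (3 - 1450) = W - 1*(-1447) = W + 1447 = 1447 + W)
(-14155 - 1*22825) - B(94, 139) = (-14155 - 1*22825) - (1447 + 139) = (-14155 - 22825) - 1*1586 = -36980 - 1586 = -38566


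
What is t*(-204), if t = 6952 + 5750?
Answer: -2591208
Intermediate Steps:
t = 12702
t*(-204) = 12702*(-204) = -2591208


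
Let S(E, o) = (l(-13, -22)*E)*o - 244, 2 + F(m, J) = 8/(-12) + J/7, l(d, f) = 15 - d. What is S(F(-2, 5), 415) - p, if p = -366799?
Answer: 1031605/3 ≈ 3.4387e+5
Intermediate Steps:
F(m, J) = -8/3 + J/7 (F(m, J) = -2 + (8/(-12) + J/7) = -2 + (8*(-1/12) + J*(1/7)) = -2 + (-2/3 + J/7) = -8/3 + J/7)
S(E, o) = -244 + 28*E*o (S(E, o) = ((15 - 1*(-13))*E)*o - 244 = ((15 + 13)*E)*o - 244 = (28*E)*o - 244 = 28*E*o - 244 = -244 + 28*E*o)
S(F(-2, 5), 415) - p = (-244 + 28*(-8/3 + (1/7)*5)*415) - 1*(-366799) = (-244 + 28*(-8/3 + 5/7)*415) + 366799 = (-244 + 28*(-41/21)*415) + 366799 = (-244 - 68060/3) + 366799 = -68792/3 + 366799 = 1031605/3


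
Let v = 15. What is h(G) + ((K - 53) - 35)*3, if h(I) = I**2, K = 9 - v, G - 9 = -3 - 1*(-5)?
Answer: -161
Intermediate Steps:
G = 11 (G = 9 + (-3 - 1*(-5)) = 9 + (-3 + 5) = 9 + 2 = 11)
K = -6 (K = 9 - 1*15 = 9 - 15 = -6)
h(G) + ((K - 53) - 35)*3 = 11**2 + ((-6 - 53) - 35)*3 = 121 + (-59 - 35)*3 = 121 - 94*3 = 121 - 282 = -161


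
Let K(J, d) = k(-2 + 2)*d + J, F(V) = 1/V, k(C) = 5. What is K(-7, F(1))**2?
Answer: 4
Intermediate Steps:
K(J, d) = J + 5*d (K(J, d) = 5*d + J = J + 5*d)
K(-7, F(1))**2 = (-7 + 5/1)**2 = (-7 + 5*1)**2 = (-7 + 5)**2 = (-2)**2 = 4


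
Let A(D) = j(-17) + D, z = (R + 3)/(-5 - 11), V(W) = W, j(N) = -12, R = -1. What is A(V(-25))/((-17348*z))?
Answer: -74/4337 ≈ -0.017062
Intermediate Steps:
z = -1/8 (z = (-1 + 3)/(-5 - 11) = 2/(-16) = 2*(-1/16) = -1/8 ≈ -0.12500)
A(D) = -12 + D
A(V(-25))/((-17348*z)) = (-12 - 25)/((-17348*(-1/8))) = -37/4337/2 = -37*2/4337 = -74/4337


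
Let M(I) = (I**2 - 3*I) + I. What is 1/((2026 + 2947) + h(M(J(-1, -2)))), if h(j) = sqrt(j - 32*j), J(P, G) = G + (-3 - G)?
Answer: 4973/24731194 - I*sqrt(465)/24731194 ≈ 0.00020108 - 8.7193e-7*I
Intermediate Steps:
J(P, G) = -3
M(I) = I**2 - 2*I
h(j) = sqrt(31)*sqrt(-j) (h(j) = sqrt(-31*j) = sqrt(31)*sqrt(-j))
1/((2026 + 2947) + h(M(J(-1, -2)))) = 1/((2026 + 2947) + sqrt(31)*sqrt(-(-3)*(-2 - 3))) = 1/(4973 + sqrt(31)*sqrt(-(-3)*(-5))) = 1/(4973 + sqrt(31)*sqrt(-1*15)) = 1/(4973 + sqrt(31)*sqrt(-15)) = 1/(4973 + sqrt(31)*(I*sqrt(15))) = 1/(4973 + I*sqrt(465))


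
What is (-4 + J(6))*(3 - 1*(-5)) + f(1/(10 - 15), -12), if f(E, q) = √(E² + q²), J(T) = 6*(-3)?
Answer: -176 + √3601/5 ≈ -164.00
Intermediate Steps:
J(T) = -18
(-4 + J(6))*(3 - 1*(-5)) + f(1/(10 - 15), -12) = (-4 - 18)*(3 - 1*(-5)) + √((1/(10 - 15))² + (-12)²) = -22*(3 + 5) + √((1/(-5))² + 144) = -22*8 + √((-⅕)² + 144) = -176 + √(1/25 + 144) = -176 + √(3601/25) = -176 + √3601/5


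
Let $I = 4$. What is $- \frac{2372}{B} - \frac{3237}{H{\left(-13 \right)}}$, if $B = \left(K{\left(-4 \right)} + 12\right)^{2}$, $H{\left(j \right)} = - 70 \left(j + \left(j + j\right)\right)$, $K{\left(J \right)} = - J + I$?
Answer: $- \frac{4981}{700} \approx -7.1157$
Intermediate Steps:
$K{\left(J \right)} = 4 - J$ ($K{\left(J \right)} = - J + 4 = 4 - J$)
$H{\left(j \right)} = - 210 j$ ($H{\left(j \right)} = - 70 \left(j + 2 j\right) = - 70 \cdot 3 j = - 210 j$)
$B = 400$ ($B = \left(\left(4 - -4\right) + 12\right)^{2} = \left(\left(4 + 4\right) + 12\right)^{2} = \left(8 + 12\right)^{2} = 20^{2} = 400$)
$- \frac{2372}{B} - \frac{3237}{H{\left(-13 \right)}} = - \frac{2372}{400} - \frac{3237}{\left(-210\right) \left(-13\right)} = \left(-2372\right) \frac{1}{400} - \frac{3237}{2730} = - \frac{593}{100} - \frac{83}{70} = - \frac{4981}{700}$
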